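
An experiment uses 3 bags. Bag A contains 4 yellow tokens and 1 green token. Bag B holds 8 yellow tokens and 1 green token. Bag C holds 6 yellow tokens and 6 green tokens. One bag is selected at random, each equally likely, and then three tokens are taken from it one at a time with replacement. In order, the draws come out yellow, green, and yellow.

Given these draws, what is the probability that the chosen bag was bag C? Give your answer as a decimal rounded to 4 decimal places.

0.3668

For each hypothesis, P(data | H) works out to: P(data | bag A) = (4/5)(1/5)(4/5) = 0.128; P(data | bag B) = (8/9)(1/9)(8/9) = 0.087791; P(data | bag C) = (6/12)(6/12)(6/12) = 0.125.
Multiplying each by its prior: 1/3 · 0.128 = 0.042667, 1/3 · 0.087791 = 0.029264, 1/3 · 0.125 = 0.041667; summing to 0.1136.
Therefore the posterior P(bag C | data) = (0.041667) / (0.1136) = 0.36679.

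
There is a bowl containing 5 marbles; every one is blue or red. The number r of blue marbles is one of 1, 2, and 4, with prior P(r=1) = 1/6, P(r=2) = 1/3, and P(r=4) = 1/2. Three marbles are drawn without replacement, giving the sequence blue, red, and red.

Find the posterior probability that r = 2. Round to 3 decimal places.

For each hypothesis, P(data | H) works out to: P(data | r = 1) = (1/5)(4/4)(3/3) = 1/5; P(data | r = 2) = (2/5)(3/4)(2/3) = 1/5; P(data | r = 4) = (4/5)(1/4)(0/3) = 0.
Weighting by the prior gives 1/6 · 1/5 = 1/30, 1/3 · 1/5 = 1/15, 1/2 · 0 = 0; summing to 1/10.
By Bayes' rule, P(r = 2 | data) = (1/15) / (1/10) = 2/3.

0.667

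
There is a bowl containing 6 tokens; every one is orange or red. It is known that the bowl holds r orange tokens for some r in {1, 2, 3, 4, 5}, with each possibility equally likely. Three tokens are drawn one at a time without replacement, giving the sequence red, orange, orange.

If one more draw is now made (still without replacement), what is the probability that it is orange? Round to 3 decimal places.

For each hypothesis, P(data | H) works out to: P(data | r = 1) = (5/6)(1/5)(0/4) = 0; P(data | r = 2) = (4/6)(2/5)(1/4) = 1/15; P(data | r = 3) = (3/6)(3/5)(2/4) = 3/20; P(data | r = 4) = (2/6)(4/5)(3/4) = 1/5; P(data | r = 5) = (1/6)(5/5)(4/4) = 1/6.
Multiplying each by its prior: 1/5 · 0 = 0, 1/5 · 1/15 = 1/75, 1/5 · 3/20 = 3/100, 1/5 · 1/5 = 1/25, 1/5 · 1/6 = 1/30; with total 7/60.
Dividing through by the total gives posterior P(r = 1 | data) = 0, P(r = 2 | data) = 4/35, P(r = 3 | data) = 9/35, P(r = 4 | data) = 12/35, P(r = 5 | data) = 2/7.
So P(orange next | data) = Σ P(orange next | H) P(H | data) = (0)(4/35) + (1/3)(9/35) + (2/3)(12/35) + (1)(2/7) = 3/5.

0.600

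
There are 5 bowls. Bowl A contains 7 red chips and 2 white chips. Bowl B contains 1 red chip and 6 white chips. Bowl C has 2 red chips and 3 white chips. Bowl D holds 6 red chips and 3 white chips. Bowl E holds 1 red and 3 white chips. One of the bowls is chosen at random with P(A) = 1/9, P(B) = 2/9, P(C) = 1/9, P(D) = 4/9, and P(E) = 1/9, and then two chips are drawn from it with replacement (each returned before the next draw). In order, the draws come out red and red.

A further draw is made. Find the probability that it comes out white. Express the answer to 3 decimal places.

The likelihood of the observed sequence under each hypothesis: P(data | bowl A) = (7/9)(7/9) = 0.60494; P(data | bowl B) = (1/7)(1/7) = 0.020408; P(data | bowl C) = (2/5)(2/5) = 0.16; P(data | bowl D) = (6/9)(6/9) = 0.44444; P(data | bowl E) = (1/4)(1/4) = 0.0625.
The prior-weighted likelihoods are 1/9 · 0.60494 = 0.067215, 2/9 · 0.020408 = 0.0045351, 1/9 · 0.16 = 0.017778, 4/9 · 0.44444 = 0.19753, 1/9 · 0.0625 = 0.0069444; with total 0.294.
The posterior is then P(bowl A | data) = 0.22862, P(bowl B | data) = 0.015425, P(bowl C | data) = 0.060468, P(bowl D | data) = 0.67187, P(bowl E | data) = 0.02362.
The predictive probability is P(white next | data) = (2/9)(0.22862) + (6/7)(0.015425) + (3/5)(0.060468) + (1/3)(0.67187) + (3/4)(0.02362) = 0.34198.

0.342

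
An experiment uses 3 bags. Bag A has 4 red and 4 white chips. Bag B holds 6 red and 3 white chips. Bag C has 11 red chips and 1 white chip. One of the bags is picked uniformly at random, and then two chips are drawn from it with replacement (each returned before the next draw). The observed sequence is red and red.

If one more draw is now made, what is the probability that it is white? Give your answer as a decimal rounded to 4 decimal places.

0.2236

Under each hypothesis, the probability of the observed sequence is: P(data | bag A) = (4/8)(4/8) = 1/4; P(data | bag B) = (6/9)(6/9) = 4/9; P(data | bag C) = (11/12)(11/12) = 121/144.
Weighting by the prior gives 1/3 · 1/4 = 1/12, 1/3 · 4/9 = 4/27, 1/3 · 121/144 = 121/432; summing to 221/432.
Dividing through by the total gives posterior P(bag A | data) = 0.1629, P(bag B | data) = 0.28959, P(bag C | data) = 0.54751.
The predictive probability is P(white next | data) = (1/2)(0.1629) + (1/3)(0.28959) + (1/12)(0.54751) = 0.2236.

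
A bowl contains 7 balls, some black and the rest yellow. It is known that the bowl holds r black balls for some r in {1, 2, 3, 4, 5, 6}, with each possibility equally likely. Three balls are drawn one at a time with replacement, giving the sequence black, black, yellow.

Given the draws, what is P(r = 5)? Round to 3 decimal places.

For each hypothesis, P(data | H) works out to: P(data | r = 1) = (1/7)(1/7)(6/7) = 0.017493; P(data | r = 2) = (2/7)(2/7)(5/7) = 0.058309; P(data | r = 3) = (3/7)(3/7)(4/7) = 0.10496; P(data | r = 4) = (4/7)(4/7)(3/7) = 0.13994; P(data | r = 5) = (5/7)(5/7)(2/7) = 0.14577; P(data | r = 6) = (6/7)(6/7)(1/7) = 0.10496.
Weighting by the prior gives 1/6 · 0.017493 = 0.0029155, 1/6 · 0.058309 = 0.0097182, 1/6 · 0.10496 = 0.017493, 1/6 · 0.13994 = 0.023324, 1/6 · 0.14577 = 0.024295, 1/6 · 0.10496 = 0.017493; with total 0.095238.
Hence P(r = 5 | data) = (0.024295) / (0.095238) = 0.2551.

0.255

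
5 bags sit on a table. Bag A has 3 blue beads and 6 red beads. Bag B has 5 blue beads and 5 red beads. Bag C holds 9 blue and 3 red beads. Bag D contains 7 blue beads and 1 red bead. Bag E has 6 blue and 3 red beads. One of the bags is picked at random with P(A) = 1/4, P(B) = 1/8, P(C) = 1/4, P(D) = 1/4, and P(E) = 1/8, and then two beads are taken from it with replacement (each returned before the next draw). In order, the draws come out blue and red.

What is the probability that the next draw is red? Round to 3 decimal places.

The likelihood of the observed sequence under each hypothesis: P(data | bag A) = (3/9)(6/9) = 2/9; P(data | bag B) = (5/10)(5/10) = 1/4; P(data | bag C) = (9/12)(3/12) = 3/16; P(data | bag D) = (7/8)(1/8) = 7/64; P(data | bag E) = (6/9)(3/9) = 2/9.
The prior-weighted likelihoods are 1/4 · 2/9 = 1/18, 1/8 · 1/4 = 1/32, 1/4 · 3/16 = 3/64, 1/4 · 7/64 = 7/256, 1/8 · 2/9 = 1/36; with total 145/768.
Normalising, the posterior is P(bag A | data) = 0.29425, P(bag B | data) = 0.16552, P(bag C | data) = 0.24828, P(bag D | data) = 0.14483, P(bag E | data) = 0.14713.
Averaging over the posterior, P(red next | data) = (2/3)(0.29425) + (1/2)(0.16552) + (1/4)(0.24828) + (1/8)(0.14483) + (1/3)(0.14713) = 0.40814.

0.408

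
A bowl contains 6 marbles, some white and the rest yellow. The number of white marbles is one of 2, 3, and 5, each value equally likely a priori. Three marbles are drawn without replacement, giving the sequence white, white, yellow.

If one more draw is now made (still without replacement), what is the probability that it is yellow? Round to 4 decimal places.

The likelihood of the observed sequence under each hypothesis: P(data | r = 2) = (2/6)(1/5)(4/4) = 1/15; P(data | r = 3) = (3/6)(2/5)(3/4) = 3/20; P(data | r = 5) = (5/6)(4/5)(1/4) = 1/6.
Weighting by the prior gives 1/3 · 1/15 = 1/45, 1/3 · 3/20 = 1/20, 1/3 · 1/6 = 1/18; with total 23/180.
Dividing through by the total gives posterior P(r = 2 | data) = 4/23, P(r = 3 | data) = 9/23, P(r = 5 | data) = 10/23.
The predictive probability is P(yellow next | data) = (1)(4/23) + (2/3)(9/23) + (0)(10/23) = 10/23.

0.4348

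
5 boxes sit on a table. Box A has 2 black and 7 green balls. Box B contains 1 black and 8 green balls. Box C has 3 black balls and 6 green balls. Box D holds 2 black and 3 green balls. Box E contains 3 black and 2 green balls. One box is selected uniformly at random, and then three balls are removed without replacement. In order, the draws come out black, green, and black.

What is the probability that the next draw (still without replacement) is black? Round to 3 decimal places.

0.280

The likelihood of the observed sequence under each hypothesis: P(data | box A) = (2/9)(7/8)(1/7) = 0.027778; P(data | box B) = (1/9)(8/8)(0/7) = 0; P(data | box C) = (3/9)(6/8)(2/7) = 0.071429; P(data | box D) = (2/5)(3/4)(1/3) = 0.1; P(data | box E) = (3/5)(2/4)(2/3) = 0.2.
Multiplying each by its prior: 1/5 · 0.027778 = 0.0055556, 1/5 · 0 = 0, 1/5 · 0.071429 = 0.014286, 1/5 · 0.1 = 0.02, 1/5 · 0.2 = 0.04; summing to 0.079841.
Normalising, the posterior is P(box A | data) = 0.069583, P(box B | data) = 0, P(box C | data) = 0.17893, P(box D | data) = 0.2505, P(box E | data) = 0.50099.
The predictive probability is P(black next | data) = (0)(0.069583) + (1/6)(0.17893) + (0)(0.2505) + (1/2)(0.50099) = 0.28032.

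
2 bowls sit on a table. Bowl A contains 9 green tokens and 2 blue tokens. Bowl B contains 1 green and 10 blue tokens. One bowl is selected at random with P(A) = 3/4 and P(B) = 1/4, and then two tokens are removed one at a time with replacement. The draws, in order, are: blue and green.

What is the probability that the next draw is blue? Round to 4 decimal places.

0.2955

The likelihood of the observed sequence under each hypothesis: P(data | bowl A) = (2/11)(9/11) = 18/121; P(data | bowl B) = (10/11)(1/11) = 10/121.
The prior-weighted likelihoods are 3/4 · 18/121 = 27/242, 1/4 · 10/121 = 5/242; with total 16/121.
The posterior is then P(bowl A | data) = 27/32, P(bowl B | data) = 5/32.
Averaging over the posterior, P(blue next | data) = (2/11)(27/32) + (10/11)(5/32) = 13/44.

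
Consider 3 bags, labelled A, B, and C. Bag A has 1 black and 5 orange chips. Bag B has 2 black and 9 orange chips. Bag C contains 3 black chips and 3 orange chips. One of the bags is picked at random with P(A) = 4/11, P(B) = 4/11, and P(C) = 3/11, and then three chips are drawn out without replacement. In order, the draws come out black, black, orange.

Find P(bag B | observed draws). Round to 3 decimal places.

The likelihood of the observed sequence under each hypothesis: P(data | bag A) = (1/6)(0/5) = 0; P(data | bag B) = (2/11)(1/10)(9/9) = 1/55; P(data | bag C) = (3/6)(2/5)(3/4) = 3/20.
The prior-weighted likelihoods are 4/11 · 0 = 0, 4/11 · 1/55 = 4/605, 3/11 · 3/20 = 9/220; with total 23/484.
By Bayes' rule, P(bag B | data) = (4/605) / (23/484) = 16/115.

0.139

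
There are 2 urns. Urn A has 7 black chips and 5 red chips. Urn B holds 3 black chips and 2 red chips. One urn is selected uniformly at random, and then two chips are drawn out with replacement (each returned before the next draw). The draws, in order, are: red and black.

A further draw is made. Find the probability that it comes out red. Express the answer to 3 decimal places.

0.408

Under each hypothesis, the probability of the observed sequence is: P(data | urn A) = (5/12)(7/12) = 0.24306; P(data | urn B) = (2/5)(3/5) = 0.24.
Weighting by the prior gives 1/2 · 0.24306 = 0.12153, 1/2 · 0.24 = 0.12; summing to 0.24153.
Normalising, the posterior is P(urn A | data) = 0.50316, P(urn B | data) = 0.49684.
Averaging over the posterior, P(red next | data) = (5/12)(0.50316) + (2/5)(0.49684) = 0.40839.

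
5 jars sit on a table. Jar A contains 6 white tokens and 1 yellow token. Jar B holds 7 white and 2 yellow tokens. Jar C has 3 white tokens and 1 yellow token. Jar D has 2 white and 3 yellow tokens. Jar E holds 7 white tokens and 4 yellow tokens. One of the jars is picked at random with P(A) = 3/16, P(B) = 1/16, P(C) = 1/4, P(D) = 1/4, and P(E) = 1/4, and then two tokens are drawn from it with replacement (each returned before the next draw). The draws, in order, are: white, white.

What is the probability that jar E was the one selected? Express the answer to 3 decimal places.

0.221

Compute the likelihood of the observed sequence for each case: P(data | jar A) = (6/7)(6/7) = 0.73469; P(data | jar B) = (7/9)(7/9) = 0.60494; P(data | jar C) = (3/4)(3/4) = 0.5625; P(data | jar D) = (2/5)(2/5) = 0.16; P(data | jar E) = (7/11)(7/11) = 0.40496.
Weighting by the prior gives 3/16 · 0.73469 = 0.13776, 1/16 · 0.60494 = 0.037809, 1/4 · 0.5625 = 0.14062, 1/4 · 0.16 = 0.04, 1/4 · 0.40496 = 0.10124; with total 0.45743.
Therefore the posterior P(jar E | data) = (0.10124) / (0.45743) = 0.22132.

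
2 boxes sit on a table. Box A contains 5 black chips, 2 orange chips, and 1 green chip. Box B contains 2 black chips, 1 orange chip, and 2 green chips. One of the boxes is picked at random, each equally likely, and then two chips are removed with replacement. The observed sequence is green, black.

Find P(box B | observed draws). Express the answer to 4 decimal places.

The likelihood of the observed sequence under each hypothesis: P(data | box A) = (1/8)(5/8) = 0.078125; P(data | box B) = (2/5)(2/5) = 0.16.
Weighting by the prior gives 1/2 · 0.078125 = 0.039062, 1/2 · 0.16 = 0.08; summing to 0.11906.
So P(box B | data) = (0.08) / (0.11906) = 0.67192.

0.6719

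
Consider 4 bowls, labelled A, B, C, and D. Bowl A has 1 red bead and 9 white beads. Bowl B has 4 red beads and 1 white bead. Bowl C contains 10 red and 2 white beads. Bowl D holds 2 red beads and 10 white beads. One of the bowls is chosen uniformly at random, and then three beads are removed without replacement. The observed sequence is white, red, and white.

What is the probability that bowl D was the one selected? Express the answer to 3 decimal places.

For each hypothesis, P(data | H) works out to: P(data | bowl A) = (9/10)(1/9)(8/8) = 0.1; P(data | bowl B) = (1/5)(4/4)(0/3) = 0; P(data | bowl C) = (2/12)(10/11)(1/10) = 0.015152; P(data | bowl D) = (10/12)(2/11)(9/10) = 0.13636.
The prior-weighted likelihoods are 1/4 · 0.1 = 0.025, 1/4 · 0 = 0, 1/4 · 0.015152 = 0.0037879, 1/4 · 0.13636 = 0.034091; summing to 0.062879.
So P(bowl D | data) = (0.034091) / (0.062879) = 0.54217.

0.542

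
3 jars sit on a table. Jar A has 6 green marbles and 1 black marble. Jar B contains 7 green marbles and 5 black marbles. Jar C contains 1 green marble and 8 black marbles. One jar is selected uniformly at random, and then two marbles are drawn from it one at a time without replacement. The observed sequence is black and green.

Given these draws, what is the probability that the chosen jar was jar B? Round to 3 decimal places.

0.511

The likelihood of the observed sequence under each hypothesis: P(data | jar A) = (1/7)(6/6) = 0.14286; P(data | jar B) = (5/12)(7/11) = 0.26515; P(data | jar C) = (8/9)(1/8) = 0.11111.
The prior-weighted likelihoods are 1/3 · 0.14286 = 0.047619, 1/3 · 0.26515 = 0.088384, 1/3 · 0.11111 = 0.037037; summing to 0.17304.
So P(jar B | data) = (0.088384) / (0.17304) = 0.51077.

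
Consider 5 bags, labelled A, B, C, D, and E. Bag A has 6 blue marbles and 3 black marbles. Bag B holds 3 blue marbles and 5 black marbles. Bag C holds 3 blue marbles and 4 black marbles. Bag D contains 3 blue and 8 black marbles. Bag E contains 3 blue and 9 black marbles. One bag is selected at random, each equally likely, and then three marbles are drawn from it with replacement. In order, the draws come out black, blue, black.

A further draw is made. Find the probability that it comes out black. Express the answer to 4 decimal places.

0.6300

For each hypothesis, P(data | H) works out to: P(data | bag A) = (3/9)(6/9)(3/9) = 0.074074; P(data | bag B) = (5/8)(3/8)(5/8) = 0.14648; P(data | bag C) = (4/7)(3/7)(4/7) = 0.13994; P(data | bag D) = (8/11)(3/11)(8/11) = 0.14425; P(data | bag E) = (9/12)(3/12)(9/12) = 0.14062.
Multiplying each by its prior: 1/5 · 0.074074 = 0.014815, 1/5 · 0.14648 = 0.029297, 1/5 · 0.13994 = 0.027988, 1/5 · 0.14425 = 0.02885, 1/5 · 0.14062 = 0.028125; with total 0.12908.
The posterior is then P(bag A | data) = 0.11478, P(bag B | data) = 0.22697, P(bag C | data) = 0.21684, P(bag D | data) = 0.22352, P(bag E | data) = 0.2179.
The predictive probability is P(black next | data) = (1/3)(0.11478) + (5/8)(0.22697) + (4/7)(0.21684) + (8/11)(0.22352) + (3/4)(0.2179) = 0.63.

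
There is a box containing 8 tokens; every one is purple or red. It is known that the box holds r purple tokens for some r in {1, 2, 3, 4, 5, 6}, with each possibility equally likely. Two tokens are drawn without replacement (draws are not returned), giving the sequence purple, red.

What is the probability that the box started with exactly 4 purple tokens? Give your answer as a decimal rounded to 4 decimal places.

0.2078

The likelihood of the observed sequence under each hypothesis: P(data | r = 1) = (1/8)(7/7) = 1/8; P(data | r = 2) = (2/8)(6/7) = 3/14; P(data | r = 3) = (3/8)(5/7) = 15/56; P(data | r = 4) = (4/8)(4/7) = 2/7; P(data | r = 5) = (5/8)(3/7) = 15/56; P(data | r = 6) = (6/8)(2/7) = 3/14.
Weighting by the prior gives 1/6 · 1/8 = 1/48, 1/6 · 3/14 = 1/28, 1/6 · 15/56 = 5/112, 1/6 · 2/7 = 1/21, 1/6 · 15/56 = 5/112, 1/6 · 3/14 = 1/28; these sum to 11/48.
So P(r = 4 | data) = (1/21) / (11/48) = 16/77.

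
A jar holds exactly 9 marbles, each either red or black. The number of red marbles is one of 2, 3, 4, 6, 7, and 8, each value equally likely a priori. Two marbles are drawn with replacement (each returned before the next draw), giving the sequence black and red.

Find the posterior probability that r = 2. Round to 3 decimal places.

The likelihood of the observed sequence under each hypothesis: P(data | r = 2) = (7/9)(2/9) = 14/81; P(data | r = 3) = (6/9)(3/9) = 2/9; P(data | r = 4) = (5/9)(4/9) = 20/81; P(data | r = 6) = (3/9)(6/9) = 2/9; P(data | r = 7) = (2/9)(7/9) = 14/81; P(data | r = 8) = (1/9)(8/9) = 8/81.
Multiplying each by its prior: 1/6 · 14/81 = 7/243, 1/6 · 2/9 = 1/27, 1/6 · 20/81 = 10/243, 1/6 · 2/9 = 1/27, 1/6 · 14/81 = 7/243, 1/6 · 8/81 = 4/243; these sum to 46/243.
So P(r = 2 | data) = (7/243) / (46/243) = 7/46.

0.152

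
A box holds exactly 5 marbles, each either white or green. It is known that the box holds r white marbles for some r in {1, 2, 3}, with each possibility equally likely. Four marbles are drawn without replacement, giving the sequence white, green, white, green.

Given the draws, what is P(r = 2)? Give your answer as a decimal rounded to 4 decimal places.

0.5000

The likelihood of the observed sequence under each hypothesis: P(data | r = 1) = (1/5)(4/4)(0/3) = 0; P(data | r = 2) = (2/5)(3/4)(1/3)(2/2) = 1/10; P(data | r = 3) = (3/5)(2/4)(2/3)(1/2) = 1/10.
Weighting by the prior gives 1/3 · 0 = 0, 1/3 · 1/10 = 1/30, 1/3 · 1/10 = 1/30; these sum to 1/15.
Therefore the posterior P(r = 2 | data) = (1/30) / (1/15) = 1/2.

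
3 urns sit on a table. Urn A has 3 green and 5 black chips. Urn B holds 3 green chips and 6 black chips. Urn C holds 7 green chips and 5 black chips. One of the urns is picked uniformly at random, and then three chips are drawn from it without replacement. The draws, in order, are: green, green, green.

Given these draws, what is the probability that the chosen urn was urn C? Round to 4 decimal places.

Compute the likelihood of the observed sequence for each case: P(data | urn A) = (3/8)(2/7)(1/6) = 0.017857; P(data | urn B) = (3/9)(2/8)(1/7) = 0.011905; P(data | urn C) = (7/12)(6/11)(5/10) = 0.15909.
The prior-weighted likelihoods are 1/3 · 0.017857 = 0.0059524, 1/3 · 0.011905 = 0.0039683, 1/3 · 0.15909 = 0.05303; with total 0.062951.
So P(urn C | data) = (0.05303) / (0.062951) = 0.84241.

0.8424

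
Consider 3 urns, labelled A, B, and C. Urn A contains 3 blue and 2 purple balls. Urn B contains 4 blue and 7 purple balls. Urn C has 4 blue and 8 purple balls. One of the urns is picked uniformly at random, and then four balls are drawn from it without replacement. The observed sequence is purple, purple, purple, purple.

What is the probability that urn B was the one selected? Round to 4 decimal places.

The likelihood of the observed sequence under each hypothesis: P(data | urn A) = (2/5)(1/4)(0/3) = 0; P(data | urn B) = (7/11)(6/10)(5/9)(4/8) = 7/66; P(data | urn C) = (8/12)(7/11)(6/10)(5/9) = 14/99.
Multiplying each by its prior: 1/3 · 0 = 0, 1/3 · 7/66 = 7/198, 1/3 · 14/99 = 14/297; summing to 49/594.
Therefore the posterior P(urn B | data) = (7/198) / (49/594) = 3/7.

0.4286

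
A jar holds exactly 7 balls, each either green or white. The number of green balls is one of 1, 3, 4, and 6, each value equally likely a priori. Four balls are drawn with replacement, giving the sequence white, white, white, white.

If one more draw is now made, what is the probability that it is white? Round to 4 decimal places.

For each hypothesis, P(data | H) works out to: P(data | r = 1) = (6/7)(6/7)(6/7)(6/7) = 0.53978; P(data | r = 3) = (4/7)(4/7)(4/7)(4/7) = 0.10662; P(data | r = 4) = (3/7)(3/7)(3/7)(3/7) = 0.033736; P(data | r = 6) = (1/7)(1/7)(1/7)(1/7) = 0.00041649.
Weighting by the prior gives 1/4 · 0.53978 = 0.13494, 1/4 · 0.10662 = 0.026656, 1/4 · 0.033736 = 0.008434, 1/4 · 0.00041649 = 0.00010412; summing to 0.17014.
Dividing through by the total gives posterior P(r = 1 | data) = 0.79315, P(r = 3 | data) = 0.15667, P(r = 4 | data) = 0.049572, P(r = 6 | data) = 0.000612.
Averaging over the posterior, P(white next | data) = (6/7)(0.79315) + (4/7)(0.15667) + (3/7)(0.049572) + (1/7)(0.000612) = 0.7907.

0.7907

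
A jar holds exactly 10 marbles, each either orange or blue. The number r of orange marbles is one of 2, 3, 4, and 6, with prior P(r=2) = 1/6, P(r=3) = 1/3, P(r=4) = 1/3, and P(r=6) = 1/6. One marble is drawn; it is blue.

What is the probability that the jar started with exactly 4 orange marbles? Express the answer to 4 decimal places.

0.3158

Compute the likelihood of this draw for each case: P(data | r = 2) = (8/10) = 4/5; P(data | r = 3) = (7/10) = 7/10; P(data | r = 4) = (6/10) = 3/5; P(data | r = 6) = (4/10) = 2/5.
Weighting by the prior gives 1/6 · 4/5 = 2/15, 1/3 · 7/10 = 7/30, 1/3 · 3/5 = 1/5, 1/6 · 2/5 = 1/15; summing to 19/30.
Hence P(r = 4 | data) = (1/5) / (19/30) = 6/19.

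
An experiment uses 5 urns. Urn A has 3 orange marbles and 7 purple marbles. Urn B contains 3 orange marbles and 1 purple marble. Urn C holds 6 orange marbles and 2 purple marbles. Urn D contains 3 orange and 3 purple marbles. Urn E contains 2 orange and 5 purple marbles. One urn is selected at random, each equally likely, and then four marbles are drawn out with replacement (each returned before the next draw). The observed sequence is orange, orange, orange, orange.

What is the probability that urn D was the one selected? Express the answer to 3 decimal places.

For each hypothesis, P(data | H) works out to: P(data | urn A) = (3/10)(3/10)(3/10)(3/10) = 0.0081; P(data | urn B) = (3/4)(3/4)(3/4)(3/4) = 0.31641; P(data | urn C) = (6/8)(6/8)(6/8)(6/8) = 0.31641; P(data | urn D) = (3/6)(3/6)(3/6)(3/6) = 0.0625; P(data | urn E) = (2/7)(2/7)(2/7)(2/7) = 0.0066639.
Weighting by the prior gives 1/5 · 0.0081 = 0.00162, 1/5 · 0.31641 = 0.063281, 1/5 · 0.31641 = 0.063281, 1/5 · 0.0625 = 0.0125, 1/5 · 0.0066639 = 0.0013328; with total 0.14202.
So P(urn D | data) = (0.0125) / (0.14202) = 0.088019.

0.088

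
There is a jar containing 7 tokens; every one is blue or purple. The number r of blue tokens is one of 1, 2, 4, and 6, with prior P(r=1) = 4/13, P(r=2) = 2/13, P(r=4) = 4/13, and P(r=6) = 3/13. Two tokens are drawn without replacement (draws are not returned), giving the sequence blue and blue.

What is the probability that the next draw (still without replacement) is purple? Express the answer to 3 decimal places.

Compute the likelihood of the observed sequence for each case: P(data | r = 1) = (1/7)(0/6) = 0; P(data | r = 2) = (2/7)(1/6) = 1/21; P(data | r = 4) = (4/7)(3/6) = 2/7; P(data | r = 6) = (6/7)(5/6) = 5/7.
The prior-weighted likelihoods are 4/13 · 0 = 0, 2/13 · 1/21 = 2/273, 4/13 · 2/7 = 8/91, 3/13 · 5/7 = 15/91; summing to 71/273.
Dividing through by the total gives posterior P(r = 1 | data) = 0, P(r = 2 | data) = 2/71, P(r = 4 | data) = 24/71, P(r = 6 | data) = 45/71.
The predictive probability is P(purple next | data) = (1)(2/71) + (3/5)(24/71) + (1/5)(45/71) = 127/355.

0.358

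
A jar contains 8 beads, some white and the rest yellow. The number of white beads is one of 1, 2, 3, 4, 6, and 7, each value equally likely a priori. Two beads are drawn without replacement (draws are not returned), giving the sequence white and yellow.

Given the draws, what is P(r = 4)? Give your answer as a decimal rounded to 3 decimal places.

0.232

Compute the likelihood of the observed sequence for each case: P(data | r = 1) = (1/8)(7/7) = 1/8; P(data | r = 2) = (2/8)(6/7) = 3/14; P(data | r = 3) = (3/8)(5/7) = 15/56; P(data | r = 4) = (4/8)(4/7) = 2/7; P(data | r = 6) = (6/8)(2/7) = 3/14; P(data | r = 7) = (7/8)(1/7) = 1/8.
Multiplying each by its prior: 1/6 · 1/8 = 1/48, 1/6 · 3/14 = 1/28, 1/6 · 15/56 = 5/112, 1/6 · 2/7 = 1/21, 1/6 · 3/14 = 1/28, 1/6 · 1/8 = 1/48; with total 23/112.
Hence P(r = 4 | data) = (1/21) / (23/112) = 16/69.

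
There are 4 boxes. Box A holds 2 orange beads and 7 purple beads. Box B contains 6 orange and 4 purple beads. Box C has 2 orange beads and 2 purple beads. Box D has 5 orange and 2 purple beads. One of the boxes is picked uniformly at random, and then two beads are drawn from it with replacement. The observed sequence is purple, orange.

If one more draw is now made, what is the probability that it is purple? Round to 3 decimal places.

Under each hypothesis, the probability of the observed sequence is: P(data | box A) = (7/9)(2/9) = 0.17284; P(data | box B) = (4/10)(6/10) = 0.24; P(data | box C) = (2/4)(2/4) = 0.25; P(data | box D) = (2/7)(5/7) = 0.20408.
The prior-weighted likelihoods are 1/4 · 0.17284 = 0.04321, 1/4 · 0.24 = 0.06, 1/4 · 0.25 = 0.0625, 1/4 · 0.20408 = 0.05102; summing to 0.21673.
Normalising, the posterior is P(box A | data) = 0.19937, P(box B | data) = 0.27684, P(box C | data) = 0.28838, P(box D | data) = 0.23541.
So P(purple next | data) = Σ P(purple next | H) P(H | data) = (7/9)(0.19937) + (2/5)(0.27684) + (1/2)(0.28838) + (2/7)(0.23541) = 0.47725.

0.477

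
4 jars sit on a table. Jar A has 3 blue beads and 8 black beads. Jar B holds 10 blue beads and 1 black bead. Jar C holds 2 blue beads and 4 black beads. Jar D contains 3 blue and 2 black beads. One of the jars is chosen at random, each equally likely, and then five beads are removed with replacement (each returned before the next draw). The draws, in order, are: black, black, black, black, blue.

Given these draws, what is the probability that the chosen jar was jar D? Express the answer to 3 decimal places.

0.097

Compute the likelihood of the observed sequence for each case: P(data | jar A) = (8/11)(8/11)(8/11)(8/11)(3/11) = 0.076299; P(data | jar B) = (1/11)(1/11)(1/11)(1/11)(10/11) = 6.2092e-05; P(data | jar C) = (4/6)(4/6)(4/6)(4/6)(2/6) = 0.065844; P(data | jar D) = (2/5)(2/5)(2/5)(2/5)(3/5) = 0.01536.
Weighting by the prior gives 1/4 · 0.076299 = 0.019075, 1/4 · 6.2092e-05 = 1.5523e-05, 1/4 · 0.065844 = 0.016461, 1/4 · 0.01536 = 0.00384; with total 0.039391.
By Bayes' rule, P(jar D | data) = (0.00384) / (0.039391) = 0.097484.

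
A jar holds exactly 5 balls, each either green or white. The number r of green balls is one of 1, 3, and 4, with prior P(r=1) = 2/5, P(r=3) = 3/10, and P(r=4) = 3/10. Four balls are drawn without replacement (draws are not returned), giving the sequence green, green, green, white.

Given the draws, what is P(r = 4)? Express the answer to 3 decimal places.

Under each hypothesis, the probability of the observed sequence is: P(data | r = 1) = (1/5)(0/4) = 0; P(data | r = 3) = (3/5)(2/4)(1/3)(2/2) = 1/10; P(data | r = 4) = (4/5)(3/4)(2/3)(1/2) = 1/5.
Multiplying each by its prior: 2/5 · 0 = 0, 3/10 · 1/10 = 3/100, 3/10 · 1/5 = 3/50; with total 9/100.
Therefore the posterior P(r = 4 | data) = (3/50) / (9/100) = 2/3.

0.667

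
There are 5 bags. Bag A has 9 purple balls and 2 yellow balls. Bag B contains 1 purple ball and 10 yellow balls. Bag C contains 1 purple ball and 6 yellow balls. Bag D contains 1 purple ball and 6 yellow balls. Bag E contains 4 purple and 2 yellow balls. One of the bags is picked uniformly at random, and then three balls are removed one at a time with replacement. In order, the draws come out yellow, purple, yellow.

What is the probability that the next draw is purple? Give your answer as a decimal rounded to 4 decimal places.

0.2805

For each hypothesis, P(data | H) works out to: P(data | bag A) = (2/11)(9/11)(2/11) = 0.027047; P(data | bag B) = (10/11)(1/11)(10/11) = 0.075131; P(data | bag C) = (6/7)(1/7)(6/7) = 0.10496; P(data | bag D) = (6/7)(1/7)(6/7) = 0.10496; P(data | bag E) = (2/6)(4/6)(2/6) = 0.074074.
Weighting by the prior gives 1/5 · 0.027047 = 0.0054095, 1/5 · 0.075131 = 0.015026, 1/5 · 0.10496 = 0.020991, 1/5 · 0.10496 = 0.020991, 1/5 · 0.074074 = 0.014815; with total 0.077233.
Normalising, the posterior is P(bag A | data) = 0.070041, P(bag B | data) = 0.19456, P(bag C | data) = 0.27179, P(bag D | data) = 0.27179, P(bag E | data) = 0.19182.
So P(purple next | data) = Σ P(purple next | H) P(H | data) = (9/11)(0.070041) + (1/11)(0.19456) + (1/7)(0.27179) + (1/7)(0.27179) + (2/3)(0.19182) = 0.28053.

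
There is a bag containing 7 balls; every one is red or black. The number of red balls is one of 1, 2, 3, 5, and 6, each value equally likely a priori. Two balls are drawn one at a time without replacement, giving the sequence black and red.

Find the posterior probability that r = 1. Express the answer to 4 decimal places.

Compute the likelihood of the observed sequence for each case: P(data | r = 1) = (6/7)(1/6) = 1/7; P(data | r = 2) = (5/7)(2/6) = 5/21; P(data | r = 3) = (4/7)(3/6) = 2/7; P(data | r = 5) = (2/7)(5/6) = 5/21; P(data | r = 6) = (1/7)(6/6) = 1/7.
Multiplying each by its prior: 1/5 · 1/7 = 1/35, 1/5 · 5/21 = 1/21, 1/5 · 2/7 = 2/35, 1/5 · 5/21 = 1/21, 1/5 · 1/7 = 1/35; with total 22/105.
By Bayes' rule, P(r = 1 | data) = (1/35) / (22/105) = 3/22.

0.1364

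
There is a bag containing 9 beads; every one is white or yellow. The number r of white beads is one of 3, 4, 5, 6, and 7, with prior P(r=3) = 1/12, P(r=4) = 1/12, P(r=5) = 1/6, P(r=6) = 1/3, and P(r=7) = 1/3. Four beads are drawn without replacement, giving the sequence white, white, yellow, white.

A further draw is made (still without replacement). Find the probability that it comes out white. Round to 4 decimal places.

0.6454

Under each hypothesis, the probability of the observed sequence is: P(data | r = 3) = (3/9)(2/8)(6/7)(1/6) = 0.011905; P(data | r = 4) = (4/9)(3/8)(5/7)(2/6) = 0.039683; P(data | r = 5) = (5/9)(4/8)(4/7)(3/6) = 0.079365; P(data | r = 6) = (6/9)(5/8)(3/7)(4/6) = 0.11905; P(data | r = 7) = (7/9)(6/8)(2/7)(5/6) = 0.13889.
Multiplying each by its prior: 1/12 · 0.011905 = 0.00099206, 1/12 · 0.039683 = 0.0033069, 1/6 · 0.079365 = 0.013228, 1/3 · 0.11905 = 0.039683, 1/3 · 0.13889 = 0.046296; with total 0.10351.
Normalising, the posterior is P(r = 3 | data) = 0.0095847, P(r = 4 | data) = 0.031949, P(r = 5 | data) = 0.1278, P(r = 6 | data) = 0.38339, P(r = 7 | data) = 0.44728.
The predictive probability is P(white next | data) = (0)(0.0095847) + (1/5)(0.031949) + (2/5)(0.1278) + (3/5)(0.38339) + (4/5)(0.44728) = 0.64537.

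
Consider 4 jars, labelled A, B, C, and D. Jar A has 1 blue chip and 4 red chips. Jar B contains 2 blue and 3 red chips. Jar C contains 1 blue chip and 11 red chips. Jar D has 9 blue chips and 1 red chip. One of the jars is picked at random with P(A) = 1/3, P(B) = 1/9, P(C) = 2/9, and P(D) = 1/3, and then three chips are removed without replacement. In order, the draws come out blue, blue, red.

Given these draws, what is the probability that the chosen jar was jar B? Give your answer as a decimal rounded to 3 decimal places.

0.250

The likelihood of the observed sequence under each hypothesis: P(data | jar A) = (1/5)(0/4) = 0; P(data | jar B) = (2/5)(1/4)(3/3) = 1/10; P(data | jar C) = (1/12)(0/11) = 0; P(data | jar D) = (9/10)(8/9)(1/8) = 1/10.
The prior-weighted likelihoods are 1/3 · 0 = 0, 1/9 · 1/10 = 1/90, 2/9 · 0 = 0, 1/3 · 1/10 = 1/30; with total 2/45.
Hence P(jar B | data) = (1/90) / (2/45) = 1/4.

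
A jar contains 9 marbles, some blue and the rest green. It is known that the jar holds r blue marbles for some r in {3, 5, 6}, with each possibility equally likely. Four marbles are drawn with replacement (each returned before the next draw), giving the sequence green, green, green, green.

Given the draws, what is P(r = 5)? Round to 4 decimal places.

Compute the likelihood of the observed sequence for each case: P(data | r = 3) = (6/9)(6/9)(6/9)(6/9) = 0.19753; P(data | r = 5) = (4/9)(4/9)(4/9)(4/9) = 0.039018; P(data | r = 6) = (3/9)(3/9)(3/9)(3/9) = 0.012346.
The prior-weighted likelihoods are 1/3 · 0.19753 = 0.065844, 1/3 · 0.039018 = 0.013006, 1/3 · 0.012346 = 0.0041152; with total 0.082965.
By Bayes' rule, P(r = 5 | data) = (0.013006) / (0.082965) = 0.15677.

0.1568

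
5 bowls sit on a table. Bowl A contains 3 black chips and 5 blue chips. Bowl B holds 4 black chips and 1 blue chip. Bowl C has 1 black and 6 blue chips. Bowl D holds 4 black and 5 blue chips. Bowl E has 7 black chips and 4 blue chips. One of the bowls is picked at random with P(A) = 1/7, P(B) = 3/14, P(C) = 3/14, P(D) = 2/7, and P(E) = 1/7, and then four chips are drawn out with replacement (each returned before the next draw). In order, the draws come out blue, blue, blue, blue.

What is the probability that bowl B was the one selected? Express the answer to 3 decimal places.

Under each hypothesis, the probability of the observed sequence is: P(data | bowl A) = (5/8)(5/8)(5/8)(5/8) = 0.15259; P(data | bowl B) = (1/5)(1/5)(1/5)(1/5) = 0.0016; P(data | bowl C) = (6/7)(6/7)(6/7)(6/7) = 0.53978; P(data | bowl D) = (5/9)(5/9)(5/9)(5/9) = 0.09526; P(data | bowl E) = (4/11)(4/11)(4/11)(4/11) = 0.017485.
Multiplying each by its prior: 1/7 · 0.15259 = 0.021798, 3/14 · 0.0016 = 0.00034286, 3/14 · 0.53978 = 0.11567, 2/7 · 0.09526 = 0.027217, 1/7 · 0.017485 = 0.0024979; with total 0.16752.
Therefore the posterior P(bowl B | data) = (0.00034286) / (0.16752) = 0.0020466.

0.002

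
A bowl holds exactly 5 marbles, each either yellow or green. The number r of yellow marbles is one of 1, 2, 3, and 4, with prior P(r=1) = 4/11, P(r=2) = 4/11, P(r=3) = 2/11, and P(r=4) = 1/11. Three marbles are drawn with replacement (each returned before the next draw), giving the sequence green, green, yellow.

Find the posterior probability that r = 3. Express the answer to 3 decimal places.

0.146

For each hypothesis, P(data | H) works out to: P(data | r = 1) = (4/5)(4/5)(1/5) = 0.128; P(data | r = 2) = (3/5)(3/5)(2/5) = 0.144; P(data | r = 3) = (2/5)(2/5)(3/5) = 0.096; P(data | r = 4) = (1/5)(1/5)(4/5) = 0.032.
The prior-weighted likelihoods are 4/11 · 0.128 = 0.046545, 4/11 · 0.144 = 0.052364, 2/11 · 0.096 = 0.017455, 1/11 · 0.032 = 0.0029091; these sum to 0.11927.
Hence P(r = 3 | data) = (0.017455) / (0.11927) = 0.14634.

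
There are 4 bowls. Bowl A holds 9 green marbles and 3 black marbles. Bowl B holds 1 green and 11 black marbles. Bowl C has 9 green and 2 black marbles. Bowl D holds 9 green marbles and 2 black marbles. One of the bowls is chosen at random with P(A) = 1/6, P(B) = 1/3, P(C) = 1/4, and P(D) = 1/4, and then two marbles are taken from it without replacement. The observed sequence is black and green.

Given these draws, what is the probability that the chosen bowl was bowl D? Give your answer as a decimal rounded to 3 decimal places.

0.285

The likelihood of the observed sequence under each hypothesis: P(data | bowl A) = (3/12)(9/11) = 0.20455; P(data | bowl B) = (11/12)(1/11) = 0.083333; P(data | bowl C) = (2/11)(9/10) = 0.16364; P(data | bowl D) = (2/11)(9/10) = 0.16364.
Weighting by the prior gives 1/6 · 0.20455 = 0.034091, 1/3 · 0.083333 = 0.027778, 1/4 · 0.16364 = 0.040909, 1/4 · 0.16364 = 0.040909; with total 0.14369.
Therefore the posterior P(bowl D | data) = (0.040909) / (0.14369) = 0.28471.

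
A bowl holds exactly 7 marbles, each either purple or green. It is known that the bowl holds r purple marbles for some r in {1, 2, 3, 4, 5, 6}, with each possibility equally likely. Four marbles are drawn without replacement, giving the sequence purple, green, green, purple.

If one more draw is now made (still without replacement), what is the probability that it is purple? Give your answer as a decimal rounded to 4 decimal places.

Under each hypothesis, the probability of the observed sequence is: P(data | r = 1) = (1/7)(6/6)(5/5)(0/4) = 0; P(data | r = 2) = (2/7)(5/6)(4/5)(1/4) = 1/21; P(data | r = 3) = (3/7)(4/6)(3/5)(2/4) = 3/35; P(data | r = 4) = (4/7)(3/6)(2/5)(3/4) = 3/35; P(data | r = 5) = (5/7)(2/6)(1/5)(4/4) = 1/21; P(data | r = 6) = (6/7)(1/6)(0/5) = 0.
Weighting by the prior gives 1/6 · 0 = 0, 1/6 · 1/21 = 1/126, 1/6 · 3/35 = 1/70, 1/6 · 3/35 = 1/70, 1/6 · 1/21 = 1/126, 1/6 · 0 = 0; summing to 2/45.
The posterior is then P(r = 1 | data) = 0, P(r = 2 | data) = 5/28, P(r = 3 | data) = 9/28, P(r = 4 | data) = 9/28, P(r = 5 | data) = 5/28, P(r = 6 | data) = 0.
So P(purple next | data) = Σ P(purple next | H) P(H | data) = (0)(5/28) + (1/3)(9/28) + (2/3)(9/28) + (1)(5/28) = 1/2.

0.5000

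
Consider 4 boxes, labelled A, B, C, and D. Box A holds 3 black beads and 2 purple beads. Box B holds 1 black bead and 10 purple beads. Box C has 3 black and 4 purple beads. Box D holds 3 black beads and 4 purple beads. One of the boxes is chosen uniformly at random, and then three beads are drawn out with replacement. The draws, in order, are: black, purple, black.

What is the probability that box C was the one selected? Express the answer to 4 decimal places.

Compute the likelihood of the observed sequence for each case: P(data | box A) = (3/5)(2/5)(3/5) = 0.144; P(data | box B) = (1/11)(10/11)(1/11) = 0.0075131; P(data | box C) = (3/7)(4/7)(3/7) = 0.10496; P(data | box D) = (3/7)(4/7)(3/7) = 0.10496.
The prior-weighted likelihoods are 1/4 · 0.144 = 0.036, 1/4 · 0.0075131 = 0.0018783, 1/4 · 0.10496 = 0.026239, 1/4 · 0.10496 = 0.026239; summing to 0.090356.
By Bayes' rule, P(box C | data) = (0.026239) / (0.090356) = 0.2904.

0.2904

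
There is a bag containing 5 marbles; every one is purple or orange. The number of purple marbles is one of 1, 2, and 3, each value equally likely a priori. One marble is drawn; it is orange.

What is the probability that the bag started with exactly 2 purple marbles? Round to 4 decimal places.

0.3333

Compute the likelihood of this draw for each case: P(data | r = 1) = (4/5) = 4/5; P(data | r = 2) = (3/5) = 3/5; P(data | r = 3) = (2/5) = 2/5.
The prior-weighted likelihoods are 1/3 · 4/5 = 4/15, 1/3 · 3/5 = 1/5, 1/3 · 2/5 = 2/15; with total 3/5.
So P(r = 2 | data) = (1/5) / (3/5) = 1/3.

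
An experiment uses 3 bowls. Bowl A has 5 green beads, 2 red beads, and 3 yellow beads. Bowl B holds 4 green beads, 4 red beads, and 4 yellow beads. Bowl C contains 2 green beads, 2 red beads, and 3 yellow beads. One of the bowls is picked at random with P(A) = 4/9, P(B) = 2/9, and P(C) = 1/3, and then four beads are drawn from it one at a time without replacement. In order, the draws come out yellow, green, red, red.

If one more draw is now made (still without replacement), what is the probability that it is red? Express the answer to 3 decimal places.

0.082

Compute the likelihood of the observed sequence for each case: P(data | bowl A) = (3/10)(5/9)(2/8)(1/7) = 0.0059524; P(data | bowl B) = (4/12)(4/11)(4/10)(3/9) = 0.016162; P(data | bowl C) = (3/7)(2/6)(2/5)(1/4) = 0.014286.
Multiplying each by its prior: 4/9 · 0.0059524 = 0.0026455, 2/9 · 0.016162 = 0.0035915, 1/3 · 0.014286 = 0.0047619; summing to 0.010999.
Normalising, the posterior is P(bowl A | data) = 0.24052, P(bowl B | data) = 0.32653, P(bowl C | data) = 0.43294.
So P(red next | data) = Σ P(red next | H) P(H | data) = (0)(0.24052) + (1/4)(0.32653) + (0)(0.43294) = 0.081633.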